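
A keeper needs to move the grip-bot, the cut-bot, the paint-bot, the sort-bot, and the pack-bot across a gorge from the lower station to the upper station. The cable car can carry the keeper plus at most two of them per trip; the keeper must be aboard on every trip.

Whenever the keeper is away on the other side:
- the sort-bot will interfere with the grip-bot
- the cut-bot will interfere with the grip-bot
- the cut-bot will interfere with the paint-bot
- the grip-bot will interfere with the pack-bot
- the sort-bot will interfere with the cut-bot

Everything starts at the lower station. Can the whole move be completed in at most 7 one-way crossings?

Yes — this plan uses 7 crossings (≤ 7):
1. Keeper goes to the upper station with the cut-bot and the grip-bot.  [the lower station: the pack-bot, the paint-bot, the sort-bot | the upper station: the cut-bot, the grip-bot]
2. Keeper goes back to the lower station with the grip-bot.  [the lower station: the grip-bot, the pack-bot, the paint-bot, the sort-bot | the upper station: the cut-bot]
3. Keeper goes to the upper station with the grip-bot and the paint-bot.  [the lower station: the pack-bot, the sort-bot | the upper station: the cut-bot, the grip-bot, the paint-bot]
4. Keeper goes back to the lower station with the cut-bot.  [the lower station: the cut-bot, the pack-bot, the sort-bot | the upper station: the grip-bot, the paint-bot]
5. Keeper goes to the upper station with the pack-bot and the sort-bot.  [the lower station: the cut-bot | the upper station: the grip-bot, the pack-bot, the paint-bot, the sort-bot]
6. Keeper goes back to the lower station with the grip-bot.  [the lower station: the cut-bot, the grip-bot | the upper station: the pack-bot, the paint-bot, the sort-bot]
7. Keeper goes to the upper station with the cut-bot and the grip-bot.  [the lower station: — | the upper station: the cut-bot, the grip-bot, the pack-bot, the paint-bot, the sort-bot]

Yes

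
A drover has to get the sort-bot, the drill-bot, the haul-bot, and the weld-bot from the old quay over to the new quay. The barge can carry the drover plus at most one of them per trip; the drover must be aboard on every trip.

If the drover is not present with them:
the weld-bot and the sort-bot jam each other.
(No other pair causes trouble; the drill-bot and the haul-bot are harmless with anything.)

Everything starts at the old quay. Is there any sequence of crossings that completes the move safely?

1. Drover goes to the new quay with the sort-bot.  [the old quay: the drill-bot, the haul-bot, the weld-bot | the new quay: the sort-bot]
2. Drover goes back to the old quay alone.  [the old quay: the drill-bot, the haul-bot, the weld-bot | the new quay: the sort-bot]
3. Drover goes to the new quay with the drill-bot.  [the old quay: the haul-bot, the weld-bot | the new quay: the drill-bot, the sort-bot]
4. Drover goes back to the old quay alone.  [the old quay: the haul-bot, the weld-bot | the new quay: the drill-bot, the sort-bot]
5. Drover goes to the new quay with the haul-bot.  [the old quay: the weld-bot | the new quay: the drill-bot, the haul-bot, the sort-bot]
6. Drover goes back to the old quay alone.  [the old quay: the weld-bot | the new quay: the drill-bot, the haul-bot, the sort-bot]
7. Drover goes to the new quay with the weld-bot.  [the old quay: — | the new quay: the drill-bot, the haul-bot, the sort-bot, the weld-bot]

Yes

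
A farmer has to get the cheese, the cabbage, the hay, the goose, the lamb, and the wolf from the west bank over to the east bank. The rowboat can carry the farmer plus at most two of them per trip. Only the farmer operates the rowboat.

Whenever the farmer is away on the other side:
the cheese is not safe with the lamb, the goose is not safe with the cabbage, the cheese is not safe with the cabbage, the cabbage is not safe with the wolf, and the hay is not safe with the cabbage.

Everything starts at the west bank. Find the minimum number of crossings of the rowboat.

Counting alone: the farmer can take at most 2 across per trip to the east bank, so moving all 6 needs at least 3 loaded trips out, with a return between consecutive ones — at least 5 crossings.
The safety rule pushes this higher. Following every safe sequence of crossings, the most of the 6 that can be at the east bank as the rowboat arrives there on crossing 5 is 5 — never all 6.
So no plan with fewer than 7 crossings exists, and this one achieves 7:
1. Farmer goes to the east bank with the cabbage and the cheese.
2. Farmer goes back to the west bank with the cheese.
3. Farmer goes to the east bank with the cheese and the hay.
4. Farmer goes back to the west bank with the cabbage.
5. Farmer goes to the east bank with the goose and the wolf.
6. Farmer goes back to the west bank alone.
7. Farmer goes to the east bank with the cabbage and the lamb.

7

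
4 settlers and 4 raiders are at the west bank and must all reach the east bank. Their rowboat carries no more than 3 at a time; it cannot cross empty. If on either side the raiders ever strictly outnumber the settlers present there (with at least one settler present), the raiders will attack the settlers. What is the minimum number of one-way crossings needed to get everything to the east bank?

9

Counting alone: each trip to the east bank takes at most 3 across and each return brings at least 1 back, so after t trips out (and t−1 returns) at most 3t − (t−1) of the 8 are across; that first reaches 8 at t = 4, so at least 7 crossings are needed.
The safety rule pushes this higher. Following every safe sequence of crossings, the most of the 8 that can be at the east bank as the rowboat arrives there on crossing 7 is 7 — never all 8.
So no plan with fewer than 9 crossings exists, and this one achieves 9:
1. 2 raiders → the east bank.  (the west bank: 4S 2R; the east bank: 0S 2R)
2. 1 raider ← the west bank.  (the west bank: 4S 3R; the east bank: 0S 1R)
3. 3 raiders → the east bank.  (the west bank: 4S 0R; the east bank: 0S 4R)
4. 1 raider ← the west bank.  (the west bank: 4S 1R; the east bank: 0S 3R)
5. 3 settlers → the east bank.  (the west bank: 1S 1R; the east bank: 3S 3R)
6. 1 settler and 1 raider ← the west bank.  (the west bank: 2S 2R; the east bank: 2S 2R)
7. 2 settlers → the east bank.  (the west bank: 0S 2R; the east bank: 4S 2R)
8. 1 raider ← the west bank.  (the west bank: 0S 3R; the east bank: 4S 1R)
9. 3 raiders → the east bank.  (the west bank: 0S 0R; the east bank: 4S 4R)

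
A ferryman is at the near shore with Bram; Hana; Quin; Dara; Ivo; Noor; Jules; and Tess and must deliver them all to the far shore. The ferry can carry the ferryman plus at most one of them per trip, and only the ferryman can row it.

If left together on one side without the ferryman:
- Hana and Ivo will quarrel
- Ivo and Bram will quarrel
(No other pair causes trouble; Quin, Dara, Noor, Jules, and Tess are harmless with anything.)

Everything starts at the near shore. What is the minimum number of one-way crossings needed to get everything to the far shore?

Counting alone: the ferryman can take at most 1 across per trip to the far shore, so moving all 8 needs at least 8 loaded trips out, with a return between consecutive ones — at least 15 crossings.
The safety rule pushes this higher. Following every safe sequence of crossings, the most of the 8 that can be at the far shore as the ferry arrives there on crossing 15 is 7 — never all 8.
So no plan with fewer than 17 crossings exists, and this one achieves 17:
1. Ferryman goes to the far shore with Ivo.  [the near shore: Bram, Dara, Hana, Jules, Noor, Quin, Tess | the far shore: Ivo]
2. Ferryman goes back to the near shore alone.  [the near shore: Bram, Dara, Hana, Jules, Noor, Quin, Tess | the far shore: Ivo]
3. Ferryman goes to the far shore with Bram.  [the near shore: Dara, Hana, Jules, Noor, Quin, Tess | the far shore: Bram, Ivo]
4. Ferryman goes back to the near shore with Ivo.  [the near shore: Dara, Hana, Ivo, Jules, Noor, Quin, Tess | the far shore: Bram]
5. Ferryman goes to the far shore with Hana.  [the near shore: Dara, Ivo, Jules, Noor, Quin, Tess | the far shore: Bram, Hana]
6. Ferryman goes back to the near shore alone.  [the near shore: Dara, Ivo, Jules, Noor, Quin, Tess | the far shore: Bram, Hana]
7. Ferryman goes to the far shore with Quin.  [the near shore: Dara, Ivo, Jules, Noor, Tess | the far shore: Bram, Hana, Quin]
8. Ferryman goes back to the near shore alone.  [the near shore: Dara, Ivo, Jules, Noor, Tess | the far shore: Bram, Hana, Quin]
9. Ferryman goes to the far shore with Dara.  [the near shore: Ivo, Jules, Noor, Tess | the far shore: Bram, Dara, Hana, Quin]
10. Ferryman goes back to the near shore alone.  [the near shore: Ivo, Jules, Noor, Tess | the far shore: Bram, Dara, Hana, Quin]
11. Ferryman goes to the far shore with Noor.  [the near shore: Ivo, Jules, Tess | the far shore: Bram, Dara, Hana, Noor, Quin]
12. Ferryman goes back to the near shore alone.  [the near shore: Ivo, Jules, Tess | the far shore: Bram, Dara, Hana, Noor, Quin]
13. Ferryman goes to the far shore with Jules.  [the near shore: Ivo, Tess | the far shore: Bram, Dara, Hana, Jules, Noor, Quin]
14. Ferryman goes back to the near shore alone.  [the near shore: Ivo, Tess | the far shore: Bram, Dara, Hana, Jules, Noor, Quin]
15. Ferryman goes to the far shore with Tess.  [the near shore: Ivo | the far shore: Bram, Dara, Hana, Jules, Noor, Quin, Tess]
16. Ferryman goes back to the near shore alone.  [the near shore: Ivo | the far shore: Bram, Dara, Hana, Jules, Noor, Quin, Tess]
17. Ferryman goes to the far shore with Ivo.  [the near shore: — | the far shore: Bram, Dara, Hana, Ivo, Jules, Noor, Quin, Tess]

17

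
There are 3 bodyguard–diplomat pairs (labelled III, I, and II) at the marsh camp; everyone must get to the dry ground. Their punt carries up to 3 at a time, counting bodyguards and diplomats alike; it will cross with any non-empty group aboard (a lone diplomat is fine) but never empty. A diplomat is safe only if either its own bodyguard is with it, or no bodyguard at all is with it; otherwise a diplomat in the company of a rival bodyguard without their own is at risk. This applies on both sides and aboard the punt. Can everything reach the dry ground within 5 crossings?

Yes — this plan uses 5 crossings (≤ 5):
1. bodyguard III and diplomat III cross → the dry ground.
2. bodyguard III crosses ← the marsh camp.
3. bodyguard I, bodyguard II, and bodyguard III cross → the dry ground.
4. diplomat III crosses ← the marsh camp.
5. diplomat I, diplomat II, and diplomat III cross → the dry ground.

Yes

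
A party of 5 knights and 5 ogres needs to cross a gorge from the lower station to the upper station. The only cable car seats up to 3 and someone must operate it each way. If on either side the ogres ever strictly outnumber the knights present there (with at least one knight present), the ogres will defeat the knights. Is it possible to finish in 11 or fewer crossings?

Yes — this plan uses 11 crossings (≤ 11):
1. 2 ogres → the upper station.  (the lower station: 5K 3O; the upper station: 0K 2O)
2. 1 ogre ← the lower station.  (the lower station: 5K 4O; the upper station: 0K 1O)
3. 3 ogres → the upper station.  (the lower station: 5K 1O; the upper station: 0K 4O)
4. 1 ogre ← the lower station.  (the lower station: 5K 2O; the upper station: 0K 3O)
5. 3 knights → the upper station.  (the lower station: 2K 2O; the upper station: 3K 3O)
6. 1 knight and 1 ogre ← the lower station.  (the lower station: 3K 3O; the upper station: 2K 2O)
7. 3 knights → the upper station.  (the lower station: 0K 3O; the upper station: 5K 2O)
8. 1 ogre ← the lower station.  (the lower station: 0K 4O; the upper station: 5K 1O)
9. 2 ogres → the upper station.  (the lower station: 0K 2O; the upper station: 5K 3O)
10. 1 ogre ← the lower station.  (the lower station: 0K 3O; the upper station: 5K 2O)
11. 3 ogres → the upper station.  (the lower station: 0K 0O; the upper station: 5K 5O)

Yes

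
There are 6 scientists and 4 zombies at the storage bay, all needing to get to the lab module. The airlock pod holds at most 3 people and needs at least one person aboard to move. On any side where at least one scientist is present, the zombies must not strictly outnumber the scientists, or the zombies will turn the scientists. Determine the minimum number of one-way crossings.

9

Counting alone: each trip to the lab module takes at most 3 across and each return brings at least 1 back, so after t trips out (and t−1 returns) at most 3t − (t−1) of the 10 are across; that first reaches 10 at t = 5, so at least 9 crossings are needed.
The plan below uses exactly 9 crossings, so it is optimal:
1. 2 zombies → the lab module.  (the storage bay: 6S 2Z; the lab module: 0S 2Z)
2. 1 zombie ← the storage bay.  (the storage bay: 6S 3Z; the lab module: 0S 1Z)
3. 3 zombies → the lab module.  (the storage bay: 6S 0Z; the lab module: 0S 4Z)
4. 1 zombie ← the storage bay.  (the storage bay: 6S 1Z; the lab module: 0S 3Z)
5. 3 scientists → the lab module.  (the storage bay: 3S 1Z; the lab module: 3S 3Z)
6. 1 zombie ← the storage bay.  (the storage bay: 3S 2Z; the lab module: 3S 2Z)
7. 1 scientist and 2 zombies → the lab module.  (the storage bay: 2S 0Z; the lab module: 4S 4Z)
8. 1 zombie ← the storage bay.  (the storage bay: 2S 1Z; the lab module: 4S 3Z)
9. 2 scientists and 1 zombie → the lab module.  (the storage bay: 0S 0Z; the lab module: 6S 4Z)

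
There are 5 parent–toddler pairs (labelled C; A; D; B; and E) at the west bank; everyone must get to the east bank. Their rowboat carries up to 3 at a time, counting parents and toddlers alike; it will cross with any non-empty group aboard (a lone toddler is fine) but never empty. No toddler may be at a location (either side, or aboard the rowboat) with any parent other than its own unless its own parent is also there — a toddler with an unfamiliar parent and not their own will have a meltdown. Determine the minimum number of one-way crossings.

11

Counting alone: each trip to the east bank takes at most 3 across and each return brings at least 1 back, so after t trips out (and t−1 returns) at most 3t − (t−1) of the 10 are across; that first reaches 10 at t = 5, so at least 9 crossings are needed.
The safety rule pushes this higher. Following every safe sequence of crossings, the most of the 10 that can be at the east bank as the rowboat arrives there on crossing 9 is 9 — never all 10.
So no plan with fewer than 11 crossings exists, and this one achieves 11:
1. parent C and toddler C cross → the east bank.
2. parent C crosses ← the west bank.
3. toddler A, toddler B, and toddler D cross → the east bank.
4. toddler C crosses ← the west bank.
5. parent A, parent B, and parent D cross → the east bank.
6. parent A and toddler A cross ← the west bank.
7. parent A, parent C, and parent E cross → the east bank.
8. toddler D crosses ← the west bank.
9. toddler A and toddler C cross → the east bank.
10. toddler C crosses ← the west bank.
11. toddler C, toddler D, and toddler E cross → the east bank.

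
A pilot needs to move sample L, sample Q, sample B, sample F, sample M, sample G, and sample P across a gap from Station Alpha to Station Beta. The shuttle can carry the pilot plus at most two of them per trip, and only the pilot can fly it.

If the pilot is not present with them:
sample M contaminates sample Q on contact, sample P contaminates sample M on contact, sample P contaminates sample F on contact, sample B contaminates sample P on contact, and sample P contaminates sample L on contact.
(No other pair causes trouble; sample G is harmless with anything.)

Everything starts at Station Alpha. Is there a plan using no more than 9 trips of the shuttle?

Yes

Yes — this plan uses 9 crossings (≤ 9):
1. Pilot goes to Station Beta with sample P and sample Q.
2. Pilot goes back to Station Alpha alone.
3. Pilot goes to Station Beta with sample G.
4. Pilot goes back to Station Alpha alone.
5. Pilot goes to Station Beta with sample B and sample L.
6. Pilot goes back to Station Alpha with sample P.
7. Pilot goes to Station Beta with sample F and sample M.
8. Pilot goes back to Station Alpha with sample Q.
9. Pilot goes to Station Beta with sample P and sample Q.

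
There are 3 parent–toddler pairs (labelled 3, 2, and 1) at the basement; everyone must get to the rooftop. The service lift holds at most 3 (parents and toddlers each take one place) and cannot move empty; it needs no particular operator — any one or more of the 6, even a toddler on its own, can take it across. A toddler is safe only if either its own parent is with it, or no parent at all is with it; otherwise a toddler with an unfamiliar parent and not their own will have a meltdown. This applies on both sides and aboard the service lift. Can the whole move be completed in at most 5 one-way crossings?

Yes

Yes — this plan uses 5 crossings (≤ 5):
1. parent 3 and toddler 3 cross → the rooftop.
2. parent 3 crosses ← the basement.
3. parent 1, parent 2, and parent 3 cross → the rooftop.
4. toddler 3 crosses ← the basement.
5. toddler 1, toddler 2, and toddler 3 cross → the rooftop.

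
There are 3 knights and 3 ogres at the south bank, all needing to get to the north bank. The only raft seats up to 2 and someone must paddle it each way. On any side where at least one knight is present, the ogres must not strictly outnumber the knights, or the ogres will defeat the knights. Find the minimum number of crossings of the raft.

11

Counting alone: each trip to the north bank takes at most 2 across and each return brings at least 1 back, so after t trips out (and t−1 returns) at most 2t − (t−1) of the 6 are across; that first reaches 6 at t = 5, so at least 9 crossings are needed.
The safety rule pushes this higher. Following every safe sequence of crossings, the most of the 6 that can be at the north bank as the raft arrives there on crossing 9 is 5 — never all 6.
So no plan with fewer than 11 crossings exists, and this one achieves 11:
1. 2 ogres → the north bank.  (the south bank: 3K 1O; the north bank: 0K 2O)
2. 1 ogre ← the south bank.  (the south bank: 3K 2O; the north bank: 0K 1O)
3. 2 ogres → the north bank.  (the south bank: 3K 0O; the north bank: 0K 3O)
4. 1 ogre ← the south bank.  (the south bank: 3K 1O; the north bank: 0K 2O)
5. 2 knights → the north bank.  (the south bank: 1K 1O; the north bank: 2K 2O)
6. 1 knight and 1 ogre ← the south bank.  (the south bank: 2K 2O; the north bank: 1K 1O)
7. 2 knights → the north bank.  (the south bank: 0K 2O; the north bank: 3K 1O)
8. 1 ogre ← the south bank.  (the south bank: 0K 3O; the north bank: 3K 0O)
9. 2 ogres → the north bank.  (the south bank: 0K 1O; the north bank: 3K 2O)
10. 1 ogre ← the south bank.  (the south bank: 0K 2O; the north bank: 3K 1O)
11. 2 ogres → the north bank.  (the south bank: 0K 0O; the north bank: 3K 3O)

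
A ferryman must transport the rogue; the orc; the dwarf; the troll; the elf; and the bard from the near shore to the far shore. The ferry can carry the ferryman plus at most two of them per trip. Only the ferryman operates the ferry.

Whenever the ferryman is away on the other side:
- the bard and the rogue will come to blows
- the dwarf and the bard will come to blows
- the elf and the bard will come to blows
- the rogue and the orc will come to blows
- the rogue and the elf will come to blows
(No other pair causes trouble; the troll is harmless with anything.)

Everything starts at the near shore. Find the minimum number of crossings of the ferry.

Counting alone: the ferryman can take at most 2 across per trip to the far shore, so moving all 6 needs at least 3 loaded trips out, with a return between consecutive ones — at least 5 crossings.
The safety rule pushes this higher. Following every safe sequence of crossings, the most of the 6 that can be at the far shore as the ferry arrives there on crossings 5, 7 is 4, 5 respectively — never all 6.
So no plan with fewer than 9 crossings exists, and this one achieves 9:
1. Ferryman goes to the far shore with the bard and the rogue.  [the near shore: the dwarf, the elf, the orc, the troll | the far shore: the bard, the rogue]
2. Ferryman goes back to the near shore with the rogue.  [the near shore: the dwarf, the elf, the orc, the rogue, the troll | the far shore: the bard]
3. Ferryman goes to the far shore with the orc and the rogue.  [the near shore: the dwarf, the elf, the troll | the far shore: the bard, the orc, the rogue]
4. Ferryman goes back to the near shore with the rogue.  [the near shore: the dwarf, the elf, the rogue, the troll | the far shore: the bard, the orc]
5. Ferryman goes to the far shore with the rogue and the troll.  [the near shore: the dwarf, the elf | the far shore: the bard, the orc, the rogue, the troll]
6. Ferryman goes back to the near shore with the rogue.  [the near shore: the dwarf, the elf, the rogue | the far shore: the bard, the orc, the troll]
7. Ferryman goes to the far shore with the dwarf and the elf.  [the near shore: the rogue | the far shore: the bard, the dwarf, the elf, the orc, the troll]
8. Ferryman goes back to the near shore with the bard.  [the near shore: the bard, the rogue | the far shore: the dwarf, the elf, the orc, the troll]
9. Ferryman goes to the far shore with the bard and the rogue.  [the near shore: — | the far shore: the bard, the dwarf, the elf, the orc, the rogue, the troll]

9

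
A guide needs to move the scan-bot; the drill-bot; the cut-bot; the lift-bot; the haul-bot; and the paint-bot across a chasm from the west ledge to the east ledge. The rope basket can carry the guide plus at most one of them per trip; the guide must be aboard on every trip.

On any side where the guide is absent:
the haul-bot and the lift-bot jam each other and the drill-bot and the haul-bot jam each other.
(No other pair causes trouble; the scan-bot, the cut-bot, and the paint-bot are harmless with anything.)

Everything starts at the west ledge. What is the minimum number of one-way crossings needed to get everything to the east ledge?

Counting alone: the guide can take at most 1 across per trip to the east ledge, so moving all 6 needs at least 6 loaded trips out, with a return between consecutive ones — at least 11 crossings.
The safety rule pushes this higher. Following every safe sequence of crossings, the most of the 6 that can be at the east ledge as the rope basket arrives there on crossing 11 is 5 — never all 6.
So no plan with fewer than 13 crossings exists, and this one achieves 13:
1. Guide goes to the east ledge with the haul-bot.
2. Guide goes back to the west ledge alone.
3. Guide goes to the east ledge with the scan-bot.
4. Guide goes back to the west ledge alone.
5. Guide goes to the east ledge with the drill-bot.
6. Guide goes back to the west ledge with the haul-bot.
7. Guide goes to the east ledge with the lift-bot.
8. Guide goes back to the west ledge alone.
9. Guide goes to the east ledge with the cut-bot.
10. Guide goes back to the west ledge alone.
11. Guide goes to the east ledge with the paint-bot.
12. Guide goes back to the west ledge alone.
13. Guide goes to the east ledge with the haul-bot.

13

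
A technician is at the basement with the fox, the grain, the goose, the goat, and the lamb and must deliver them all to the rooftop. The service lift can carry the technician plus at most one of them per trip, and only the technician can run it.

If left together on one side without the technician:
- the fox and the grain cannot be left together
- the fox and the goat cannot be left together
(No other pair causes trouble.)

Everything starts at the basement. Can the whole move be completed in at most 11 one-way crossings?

Yes

Yes — this plan uses 11 crossings (≤ 11):
1. Technician goes to the rooftop with the fox.  [the basement: the goat, the goose, the grain, the lamb | the rooftop: the fox]
2. Technician goes back to the basement alone.  [the basement: the goat, the goose, the grain, the lamb | the rooftop: the fox]
3. Technician goes to the rooftop with the grain.  [the basement: the goat, the goose, the lamb | the rooftop: the fox, the grain]
4. Technician goes back to the basement with the fox.  [the basement: the fox, the goat, the goose, the lamb | the rooftop: the grain]
5. Technician goes to the rooftop with the goat.  [the basement: the fox, the goose, the lamb | the rooftop: the goat, the grain]
6. Technician goes back to the basement alone.  [the basement: the fox, the goose, the lamb | the rooftop: the goat, the grain]
7. Technician goes to the rooftop with the goose.  [the basement: the fox, the lamb | the rooftop: the goat, the goose, the grain]
8. Technician goes back to the basement alone.  [the basement: the fox, the lamb | the rooftop: the goat, the goose, the grain]
9. Technician goes to the rooftop with the lamb.  [the basement: the fox | the rooftop: the goat, the goose, the grain, the lamb]
10. Technician goes back to the basement alone.  [the basement: the fox | the rooftop: the goat, the goose, the grain, the lamb]
11. Technician goes to the rooftop with the fox.  [the basement: — | the rooftop: the fox, the goat, the goose, the grain, the lamb]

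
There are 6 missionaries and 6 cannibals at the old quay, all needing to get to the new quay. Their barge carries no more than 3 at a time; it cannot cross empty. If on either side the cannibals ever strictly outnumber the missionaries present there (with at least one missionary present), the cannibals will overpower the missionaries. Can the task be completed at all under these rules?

No

Following every safe sequence of crossings from the start, the most of the 12 that can be at the new quay as the barge arrives there on crossings 1, 3, 5 is 3, 5, 6 respectively; the best ever achieved is 6 of 12.
From crossing 7 on, no configuration arises that was not already reachable earlier: only 17 distinct safe configurations (who is on which side, and where the barge is) can ever be reached, none of them has everyone across, and every continuation just revisits them. They are: 0 missionaries + 0 cannibals across (barge back at the start); 0 missionaries + 1 cannibal across (barge there); 0 missionaries + 1 cannibal across (barge back at the start); 0 missionaries + 2 cannibals across (barge there); 0 missionaries + 2 cannibals across (barge back at the start); 0 missionaries + 3 cannibals across (barge there); 0 missionaries + 3 cannibals across (barge back at the start); 0 missionaries + 4 cannibals across (barge there); 0 missionaries + 4 cannibals across (barge back at the start); 0 missionaries + 5 cannibals across (barge there); 0 missionaries + 5 cannibals across (barge back at the start); 0 missionaries + 6 cannibals across (barge there); 1 missionary + 1 cannibal across (barge there); 1 missionary + 1 cannibal across (barge back at the start); 2 missionaries + 2 cannibals across (barge there); 2 missionaries + 2 cannibals across (barge back at the start); 3 missionaries + 3 cannibals across (barge there). So no valid plan exists.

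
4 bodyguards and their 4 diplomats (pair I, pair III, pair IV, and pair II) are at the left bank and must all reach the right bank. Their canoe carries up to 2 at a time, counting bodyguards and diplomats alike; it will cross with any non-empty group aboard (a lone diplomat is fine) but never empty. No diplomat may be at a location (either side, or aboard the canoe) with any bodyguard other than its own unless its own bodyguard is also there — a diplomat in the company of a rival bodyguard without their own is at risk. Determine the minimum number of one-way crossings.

impossible

Following every safe sequence of crossings from the start, the most of the 8 that can be at the right bank as the canoe arrives there on crossings 1, 3, 5 is 2, 3, 4 respectively; the best ever achieved is 4 of 8.
From crossing 7 on, no configuration arises that was not already reachable earlier: only 44 distinct safe configurations (who is on which side, and where the canoe is) can ever be reached, none of them has everyone across, and every continuation just revisits them. So no valid plan exists.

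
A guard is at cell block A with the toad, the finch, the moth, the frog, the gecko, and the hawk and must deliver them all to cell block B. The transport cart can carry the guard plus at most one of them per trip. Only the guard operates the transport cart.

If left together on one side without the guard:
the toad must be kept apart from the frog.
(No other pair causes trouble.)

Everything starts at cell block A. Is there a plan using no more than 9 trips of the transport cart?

Counting alone: the guard can take at most 1 across per trip to cell block B, so moving all 6 needs at least 6 loaded trips out, with a return between consecutive ones — at least 11 crossings.
Since 9 < 11, 9 crossings cannot be enough. (The shortest complete plan in fact takes 11:)
1. Guard goes to cell block B with the toad.
2. Guard goes back to cell block A alone.
3. Guard goes to cell block B with the finch.
4. Guard goes back to cell block A alone.
5. Guard goes to cell block B with the moth.
6. Guard goes back to cell block A alone.
7. Guard goes to cell block B with the gecko.
8. Guard goes back to cell block A alone.
9. Guard goes to cell block B with the hawk.
10. Guard goes back to cell block A alone.
11. Guard goes to cell block B with the frog.

No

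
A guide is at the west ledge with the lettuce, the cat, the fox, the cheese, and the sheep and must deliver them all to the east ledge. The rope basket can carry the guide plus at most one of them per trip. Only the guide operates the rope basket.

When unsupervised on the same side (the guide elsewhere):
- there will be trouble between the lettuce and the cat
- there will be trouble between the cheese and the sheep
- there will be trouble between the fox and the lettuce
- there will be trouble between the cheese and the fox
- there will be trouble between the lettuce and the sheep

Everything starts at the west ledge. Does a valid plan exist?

Whatever the first load, the items left behind include a forbidden pair without the guide. No opening move is safe, so no plan exists.

No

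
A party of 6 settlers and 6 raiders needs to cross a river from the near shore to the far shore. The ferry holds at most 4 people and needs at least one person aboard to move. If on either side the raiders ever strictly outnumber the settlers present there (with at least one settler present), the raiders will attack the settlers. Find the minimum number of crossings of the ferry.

Counting alone: each trip to the far shore takes at most 4 across and each return brings at least 1 back, so after t trips out (and t−1 returns) at most 4t − (t−1) of the 12 are across; that first reaches 12 at t = 4, so at least 7 crossings are needed.
The safety rule pushes this higher. Following every safe sequence of crossings, the most of the 12 that can be at the far shore as the ferry arrives there on crossing 7 is 11 — never all 12.
So no plan with fewer than 9 crossings exists, and this one achieves 9:
1. 2 raiders → the far shore.  (the near shore: 6S 4R; the far shore: 0S 2R)
2. 1 raider ← the near shore.  (the near shore: 6S 5R; the far shore: 0S 1R)
3. 4 raiders → the far shore.  (the near shore: 6S 1R; the far shore: 0S 5R)
4. 1 raider ← the near shore.  (the near shore: 6S 2R; the far shore: 0S 4R)
5. 4 settlers → the far shore.  (the near shore: 2S 2R; the far shore: 4S 4R)
6. 1 settler and 1 raider ← the near shore.  (the near shore: 3S 3R; the far shore: 3S 3R)
7. 2 settlers and 2 raiders → the far shore.  (the near shore: 1S 1R; the far shore: 5S 5R)
8. 1 settler and 1 raider ← the near shore.  (the near shore: 2S 2R; the far shore: 4S 4R)
9. 2 settlers and 2 raiders → the far shore.  (the near shore: 0S 0R; the far shore: 6S 6R)

9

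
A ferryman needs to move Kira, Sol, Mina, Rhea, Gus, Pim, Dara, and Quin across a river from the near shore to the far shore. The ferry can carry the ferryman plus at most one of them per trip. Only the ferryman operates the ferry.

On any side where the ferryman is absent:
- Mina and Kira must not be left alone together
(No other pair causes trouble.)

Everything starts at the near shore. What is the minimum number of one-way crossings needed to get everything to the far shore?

15

Counting alone: the ferryman can take at most 1 across per trip to the far shore, so moving all 8 needs at least 8 loaded trips out, with a return between consecutive ones — at least 15 crossings.
The plan below uses exactly 15 crossings, so it is optimal:
1. Ferryman goes to the far shore with Kira.  [the near shore: Dara, Gus, Mina, Pim, Quin, Rhea, Sol | the far shore: Kira]
2. Ferryman goes back to the near shore alone.  [the near shore: Dara, Gus, Mina, Pim, Quin, Rhea, Sol | the far shore: Kira]
3. Ferryman goes to the far shore with Sol.  [the near shore: Dara, Gus, Mina, Pim, Quin, Rhea | the far shore: Kira, Sol]
4. Ferryman goes back to the near shore alone.  [the near shore: Dara, Gus, Mina, Pim, Quin, Rhea | the far shore: Kira, Sol]
5. Ferryman goes to the far shore with Rhea.  [the near shore: Dara, Gus, Mina, Pim, Quin | the far shore: Kira, Rhea, Sol]
6. Ferryman goes back to the near shore alone.  [the near shore: Dara, Gus, Mina, Pim, Quin | the far shore: Kira, Rhea, Sol]
7. Ferryman goes to the far shore with Gus.  [the near shore: Dara, Mina, Pim, Quin | the far shore: Gus, Kira, Rhea, Sol]
8. Ferryman goes back to the near shore alone.  [the near shore: Dara, Mina, Pim, Quin | the far shore: Gus, Kira, Rhea, Sol]
9. Ferryman goes to the far shore with Pim.  [the near shore: Dara, Mina, Quin | the far shore: Gus, Kira, Pim, Rhea, Sol]
10. Ferryman goes back to the near shore alone.  [the near shore: Dara, Mina, Quin | the far shore: Gus, Kira, Pim, Rhea, Sol]
11. Ferryman goes to the far shore with Dara.  [the near shore: Mina, Quin | the far shore: Dara, Gus, Kira, Pim, Rhea, Sol]
12. Ferryman goes back to the near shore alone.  [the near shore: Mina, Quin | the far shore: Dara, Gus, Kira, Pim, Rhea, Sol]
13. Ferryman goes to the far shore with Quin.  [the near shore: Mina | the far shore: Dara, Gus, Kira, Pim, Quin, Rhea, Sol]
14. Ferryman goes back to the near shore alone.  [the near shore: Mina | the far shore: Dara, Gus, Kira, Pim, Quin, Rhea, Sol]
15. Ferryman goes to the far shore with Mina.  [the near shore: — | the far shore: Dara, Gus, Kira, Mina, Pim, Quin, Rhea, Sol]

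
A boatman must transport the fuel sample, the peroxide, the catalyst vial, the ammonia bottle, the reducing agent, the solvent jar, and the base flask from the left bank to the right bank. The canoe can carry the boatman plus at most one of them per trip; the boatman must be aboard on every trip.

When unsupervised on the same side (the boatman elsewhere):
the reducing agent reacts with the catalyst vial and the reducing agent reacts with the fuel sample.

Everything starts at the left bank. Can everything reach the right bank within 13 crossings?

Counting alone: the boatman can take at most 1 across per trip to the right bank, so moving all 7 needs at least 7 loaded trips out, with a return between consecutive ones — at least 13 crossings.
The safety rule pushes this higher. Following every safe sequence of crossings, the most of the 7 that can be at the right bank as the canoe arrives there on crossing 13 is 6 — never all 7.
So the move cannot be finished within 13 crossings. (The shortest complete plan takes 15:)
1. Boatman goes to the right bank with the reducing agent.
2. Boatman goes back to the left bank alone.
3. Boatman goes to the right bank with the fuel sample.
4. Boatman goes back to the left bank with the reducing agent.
5. Boatman goes to the right bank with the catalyst vial.
6. Boatman goes back to the left bank alone.
7. Boatman goes to the right bank with the peroxide.
8. Boatman goes back to the left bank alone.
9. Boatman goes to the right bank with the ammonia bottle.
10. Boatman goes back to the left bank alone.
11. Boatman goes to the right bank with the solvent jar.
12. Boatman goes back to the left bank alone.
13. Boatman goes to the right bank with the base flask.
14. Boatman goes back to the left bank alone.
15. Boatman goes to the right bank with the reducing agent.

No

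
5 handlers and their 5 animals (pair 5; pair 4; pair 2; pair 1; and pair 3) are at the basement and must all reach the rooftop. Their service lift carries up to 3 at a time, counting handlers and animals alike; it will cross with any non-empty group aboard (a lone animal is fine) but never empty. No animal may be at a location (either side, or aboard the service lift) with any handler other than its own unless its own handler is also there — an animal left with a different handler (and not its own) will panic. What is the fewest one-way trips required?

Counting alone: each trip to the rooftop takes at most 3 across and each return brings at least 1 back, so after t trips out (and t−1 returns) at most 3t − (t−1) of the 10 are across; that first reaches 10 at t = 5, so at least 9 crossings are needed.
The safety rule pushes this higher. Following every safe sequence of crossings, the most of the 10 that can be at the rooftop as the service lift arrives there on crossing 9 is 9 — never all 10.
So no plan with fewer than 11 crossings exists, and this one achieves 11:
1. animal 5 and handler 5 cross → the rooftop.
2. handler 5 crosses ← the basement.
3. animal 1, animal 2, and animal 4 cross → the rooftop.
4. animal 5 crosses ← the basement.
5. handler 1, handler 2, and handler 4 cross → the rooftop.
6. animal 4 and handler 4 cross ← the basement.
7. handler 3, handler 4, and handler 5 cross → the rooftop.
8. animal 2 crosses ← the basement.
9. animal 4 and animal 5 cross → the rooftop.
10. animal 5 crosses ← the basement.
11. animal 2, animal 3, and animal 5 cross → the rooftop.

11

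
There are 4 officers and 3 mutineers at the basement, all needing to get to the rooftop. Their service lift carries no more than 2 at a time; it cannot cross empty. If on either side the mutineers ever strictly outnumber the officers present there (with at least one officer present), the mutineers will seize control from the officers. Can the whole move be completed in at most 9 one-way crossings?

No

Counting alone: each trip to the rooftop takes at most 2 across and each return brings at least 1 back, so after t trips out (and t−1 returns) at most 2t − (t−1) of the 7 are across; that first reaches 7 at t = 6, so at least 11 crossings are needed.
Since 9 < 11, 9 crossings cannot be enough. (The shortest complete plan in fact takes 11:)
1. 2 mutineers → the rooftop.  (the basement: 4O 1M; the rooftop: 0O 2M)
2. 1 mutineer ← the basement.  (the basement: 4O 2M; the rooftop: 0O 1M)
3. 2 mutineers → the rooftop.  (the basement: 4O 0M; the rooftop: 0O 3M)
4. 1 mutineer ← the basement.  (the basement: 4O 1M; the rooftop: 0O 2M)
5. 2 officers → the rooftop.  (the basement: 2O 1M; the rooftop: 2O 2M)
6. 1 mutineer ← the basement.  (the basement: 2O 2M; the rooftop: 2O 1M)
7. 1 officer and 1 mutineer → the rooftop.  (the basement: 1O 1M; the rooftop: 3O 2M)
8. 1 officer ← the basement.  (the basement: 2O 1M; the rooftop: 2O 2M)
9. 1 officer and 1 mutineer → the rooftop.  (the basement: 1O 0M; the rooftop: 3O 3M)
10. 1 mutineer ← the basement.  (the basement: 1O 1M; the rooftop: 3O 2M)
11. 1 officer and 1 mutineer → the rooftop.  (the basement: 0O 0M; the rooftop: 4O 3M)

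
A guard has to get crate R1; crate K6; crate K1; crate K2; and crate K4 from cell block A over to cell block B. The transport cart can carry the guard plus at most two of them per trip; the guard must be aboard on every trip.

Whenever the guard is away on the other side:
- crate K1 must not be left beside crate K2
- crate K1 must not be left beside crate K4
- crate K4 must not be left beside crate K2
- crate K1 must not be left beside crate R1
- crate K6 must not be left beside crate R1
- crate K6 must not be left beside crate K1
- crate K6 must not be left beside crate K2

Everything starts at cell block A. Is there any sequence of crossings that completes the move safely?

No

Whatever the first load, the items left behind include a forbidden pair without the guard. No opening move is safe, so no plan exists.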